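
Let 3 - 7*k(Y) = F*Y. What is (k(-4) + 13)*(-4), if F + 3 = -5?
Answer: -248/7 ≈ -35.429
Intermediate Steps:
F = -8 (F = -3 - 5 = -8)
k(Y) = 3/7 + 8*Y/7 (k(Y) = 3/7 - (-8)*Y/7 = 3/7 + 8*Y/7)
(k(-4) + 13)*(-4) = ((3/7 + (8/7)*(-4)) + 13)*(-4) = ((3/7 - 32/7) + 13)*(-4) = (-29/7 + 13)*(-4) = (62/7)*(-4) = -248/7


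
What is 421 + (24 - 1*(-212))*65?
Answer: 15761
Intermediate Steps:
421 + (24 - 1*(-212))*65 = 421 + (24 + 212)*65 = 421 + 236*65 = 421 + 15340 = 15761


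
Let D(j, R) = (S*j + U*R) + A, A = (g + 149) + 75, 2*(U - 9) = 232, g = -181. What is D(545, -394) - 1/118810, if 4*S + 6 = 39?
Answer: -10624168417/237620 ≈ -44711.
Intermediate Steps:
U = 125 (U = 9 + (½)*232 = 9 + 116 = 125)
S = 33/4 (S = -3/2 + (¼)*39 = -3/2 + 39/4 = 33/4 ≈ 8.2500)
A = 43 (A = (-181 + 149) + 75 = -32 + 75 = 43)
D(j, R) = 43 + 125*R + 33*j/4 (D(j, R) = (33*j/4 + 125*R) + 43 = (125*R + 33*j/4) + 43 = 43 + 125*R + 33*j/4)
D(545, -394) - 1/118810 = (43 + 125*(-394) + (33/4)*545) - 1/118810 = (43 - 49250 + 17985/4) - 1*1/118810 = -178843/4 - 1/118810 = -10624168417/237620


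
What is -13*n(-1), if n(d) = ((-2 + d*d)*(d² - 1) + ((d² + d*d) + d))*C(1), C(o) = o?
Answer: -13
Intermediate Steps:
n(d) = d + 2*d² + (-1 + d²)*(-2 + d²) (n(d) = ((-2 + d*d)*(d² - 1) + ((d² + d*d) + d))*1 = ((-2 + d²)*(-1 + d²) + ((d² + d²) + d))*1 = ((-1 + d²)*(-2 + d²) + (2*d² + d))*1 = ((-1 + d²)*(-2 + d²) + (d + 2*d²))*1 = (d + 2*d² + (-1 + d²)*(-2 + d²))*1 = d + 2*d² + (-1 + d²)*(-2 + d²))
-13*n(-1) = -13*(2 - 1 + (-1)⁴ - 1*(-1)²) = -13*(2 - 1 + 1 - 1*1) = -13*(2 - 1 + 1 - 1) = -13*1 = -13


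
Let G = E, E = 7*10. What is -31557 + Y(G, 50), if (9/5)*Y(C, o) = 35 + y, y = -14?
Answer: -94636/3 ≈ -31545.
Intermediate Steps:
E = 70
G = 70
Y(C, o) = 35/3 (Y(C, o) = 5*(35 - 14)/9 = (5/9)*21 = 35/3)
-31557 + Y(G, 50) = -31557 + 35/3 = -94636/3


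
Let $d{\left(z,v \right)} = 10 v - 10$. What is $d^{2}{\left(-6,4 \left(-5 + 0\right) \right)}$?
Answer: $44100$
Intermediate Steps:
$d{\left(z,v \right)} = -10 + 10 v$
$d^{2}{\left(-6,4 \left(-5 + 0\right) \right)} = \left(-10 + 10 \cdot 4 \left(-5 + 0\right)\right)^{2} = \left(-10 + 10 \cdot 4 \left(-5\right)\right)^{2} = \left(-10 + 10 \left(-20\right)\right)^{2} = \left(-10 - 200\right)^{2} = \left(-210\right)^{2} = 44100$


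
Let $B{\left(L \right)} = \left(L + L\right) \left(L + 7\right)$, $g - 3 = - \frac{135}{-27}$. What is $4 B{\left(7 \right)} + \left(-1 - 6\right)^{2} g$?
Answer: $1176$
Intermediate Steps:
$g = 8$ ($g = 3 - \frac{135}{-27} = 3 - -5 = 3 + 5 = 8$)
$B{\left(L \right)} = 2 L \left(7 + L\right)$
$4 B{\left(7 \right)} + \left(-1 - 6\right)^{2} g = 4 \cdot 2 \cdot 7 \left(7 + 7\right) + \left(-1 - 6\right)^{2} \cdot 8 = 4 \cdot 2 \cdot 7 \cdot 14 + \left(-7\right)^{2} \cdot 8 = 4 \cdot 196 + 49 \cdot 8 = 784 + 392 = 1176$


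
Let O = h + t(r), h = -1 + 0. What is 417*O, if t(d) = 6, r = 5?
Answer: 2085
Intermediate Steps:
h = -1
O = 5 (O = -1 + 6 = 5)
417*O = 417*5 = 2085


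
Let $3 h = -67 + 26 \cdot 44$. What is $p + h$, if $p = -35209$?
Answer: $-34850$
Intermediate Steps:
$h = 359$ ($h = \frac{-67 + 26 \cdot 44}{3} = \frac{-67 + 1144}{3} = \frac{1}{3} \cdot 1077 = 359$)
$p + h = -35209 + 359 = -34850$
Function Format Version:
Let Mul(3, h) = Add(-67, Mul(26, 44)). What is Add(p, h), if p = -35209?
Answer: -34850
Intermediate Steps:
h = 359 (h = Mul(Rational(1, 3), Add(-67, Mul(26, 44))) = Mul(Rational(1, 3), Add(-67, 1144)) = Mul(Rational(1, 3), 1077) = 359)
Add(p, h) = Add(-35209, 359) = -34850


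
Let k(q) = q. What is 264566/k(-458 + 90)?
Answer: -132283/184 ≈ -718.93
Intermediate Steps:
264566/k(-458 + 90) = 264566/(-458 + 90) = 264566/(-368) = 264566*(-1/368) = -132283/184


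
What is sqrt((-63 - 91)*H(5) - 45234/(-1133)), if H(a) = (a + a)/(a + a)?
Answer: 4*I*sqrt(9152374)/1133 ≈ 10.681*I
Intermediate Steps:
H(a) = 1 (H(a) = (2*a)/((2*a)) = (2*a)*(1/(2*a)) = 1)
sqrt((-63 - 91)*H(5) - 45234/(-1133)) = sqrt((-63 - 91)*1 - 45234/(-1133)) = sqrt(-154*1 - 45234*(-1/1133)) = sqrt(-154 + 45234/1133) = sqrt(-129248/1133) = 4*I*sqrt(9152374)/1133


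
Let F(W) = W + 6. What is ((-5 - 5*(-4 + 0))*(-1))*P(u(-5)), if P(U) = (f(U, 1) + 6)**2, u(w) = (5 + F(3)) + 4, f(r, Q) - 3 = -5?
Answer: -240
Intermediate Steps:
F(W) = 6 + W
f(r, Q) = -2 (f(r, Q) = 3 - 5 = -2)
u(w) = 18 (u(w) = (5 + (6 + 3)) + 4 = (5 + 9) + 4 = 14 + 4 = 18)
P(U) = 16 (P(U) = (-2 + 6)**2 = 4**2 = 16)
((-5 - 5*(-4 + 0))*(-1))*P(u(-5)) = ((-5 - 5*(-4 + 0))*(-1))*16 = ((-5 - 5*(-4))*(-1))*16 = ((-5 + 20)*(-1))*16 = (15*(-1))*16 = -15*16 = -240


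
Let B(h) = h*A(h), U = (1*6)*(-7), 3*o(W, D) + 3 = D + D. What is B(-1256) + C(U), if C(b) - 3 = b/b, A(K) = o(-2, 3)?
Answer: -1252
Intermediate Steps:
o(W, D) = -1 + 2*D/3 (o(W, D) = -1 + (D + D)/3 = -1 + (2*D)/3 = -1 + 2*D/3)
U = -42 (U = 6*(-7) = -42)
A(K) = 1 (A(K) = -1 + (⅔)*3 = -1 + 2 = 1)
C(b) = 4 (C(b) = 3 + b/b = 3 + 1 = 4)
B(h) = h (B(h) = h*1 = h)
B(-1256) + C(U) = -1256 + 4 = -1252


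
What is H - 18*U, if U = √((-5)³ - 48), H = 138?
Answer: 138 - 18*I*√173 ≈ 138.0 - 236.75*I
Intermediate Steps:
U = I*√173 (U = √(-125 - 48) = √(-173) = I*√173 ≈ 13.153*I)
H - 18*U = 138 - 18*I*√173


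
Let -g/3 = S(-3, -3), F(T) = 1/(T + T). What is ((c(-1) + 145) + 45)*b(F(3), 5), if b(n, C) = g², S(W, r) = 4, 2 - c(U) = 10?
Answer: 26208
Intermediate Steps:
c(U) = -8 (c(U) = 2 - 1*10 = 2 - 10 = -8)
F(T) = 1/(2*T)
g = -12 (g = -3*4 = -12)
b(n, C) = 144 (b(n, C) = (-12)² = 144)
((c(-1) + 145) + 45)*b(F(3), 5) = ((-8 + 145) + 45)*144 = (137 + 45)*144 = 182*144 = 26208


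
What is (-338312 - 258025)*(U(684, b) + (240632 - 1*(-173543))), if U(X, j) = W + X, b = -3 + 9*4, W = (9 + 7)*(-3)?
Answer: -247367147307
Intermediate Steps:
W = -48 (W = 16*(-3) = -48)
b = 33 (b = -3 + 36 = 33)
U(X, j) = -48 + X
(-338312 - 258025)*(U(684, b) + (240632 - 1*(-173543))) = (-338312 - 258025)*((-48 + 684) + (240632 - 1*(-173543))) = -596337*(636 + (240632 + 173543)) = -596337*(636 + 414175) = -596337*414811 = -247367147307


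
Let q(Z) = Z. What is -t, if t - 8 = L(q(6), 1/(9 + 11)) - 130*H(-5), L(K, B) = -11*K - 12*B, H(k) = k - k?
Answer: 293/5 ≈ 58.600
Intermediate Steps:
H(k) = 0
L(K, B) = -12*B - 11*K
t = -293/5 (t = 8 + ((-12/(9 + 11) - 11*6) - 130*0) = 8 + ((-12/20 - 66) + 0) = 8 + ((-12*1/20 - 66) + 0) = 8 + ((-⅗ - 66) + 0) = 8 + (-333/5 + 0) = 8 - 333/5 = -293/5 ≈ -58.600)
-t = -1*(-293/5) = 293/5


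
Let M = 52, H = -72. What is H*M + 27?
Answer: -3717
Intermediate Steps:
H*M + 27 = -72*52 + 27 = -3744 + 27 = -3717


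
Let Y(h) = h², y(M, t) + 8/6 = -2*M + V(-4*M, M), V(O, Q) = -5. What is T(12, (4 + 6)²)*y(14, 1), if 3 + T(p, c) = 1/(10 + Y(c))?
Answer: 3092987/30030 ≈ 103.00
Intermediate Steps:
y(M, t) = -19/3 - 2*M (y(M, t) = -4/3 + (-2*M - 5) = -4/3 + (-5 - 2*M) = -19/3 - 2*M)
T(p, c) = -3 + 1/(10 + c²)
T(12, (4 + 6)²)*y(14, 1) = ((-29 - 3*(4 + 6)⁴)/(10 + ((4 + 6)²)²))*(-19/3 - 2*14) = ((-29 - 3*(10²)²)/(10 + (10²)²))*(-19/3 - 28) = ((-29 - 3*100²)/(10 + 100²))*(-103/3) = ((-29 - 3*10000)/(10 + 10000))*(-103/3) = ((-29 - 30000)/10010)*(-103/3) = ((1/10010)*(-30029))*(-103/3) = -30029/10010*(-103/3) = 3092987/30030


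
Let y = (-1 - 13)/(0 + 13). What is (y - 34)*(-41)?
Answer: 18696/13 ≈ 1438.2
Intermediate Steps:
y = -14/13 ≈ -1.0769
(y - 34)*(-41) = (-14/13 - 34)*(-41) = -456/13*(-41) = 18696/13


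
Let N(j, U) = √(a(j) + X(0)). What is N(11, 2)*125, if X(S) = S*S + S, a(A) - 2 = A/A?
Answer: 125*√3 ≈ 216.51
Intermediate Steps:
a(A) = 3 (a(A) = 2 + A/A = 2 + 1 = 3)
X(S) = S + S² (X(S) = S² + S = S + S²)
N(j, U) = √3 (N(j, U) = √(3 + 0*(1 + 0)) = √(3 + 0*1) = √(3 + 0) = √3)
N(11, 2)*125 = √3*125 = 125*√3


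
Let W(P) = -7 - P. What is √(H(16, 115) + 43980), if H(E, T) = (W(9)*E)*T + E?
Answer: 2*√3639 ≈ 120.65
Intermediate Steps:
H(E, T) = E - 16*E*T (H(E, T) = ((-7 - 1*9)*E)*T + E = ((-7 - 9)*E)*T + E = (-16*E)*T + E = -16*E*T + E = E - 16*E*T)
√(H(16, 115) + 43980) = √(16*(1 - 16*115) + 43980) = √(16*(1 - 1840) + 43980) = √(16*(-1839) + 43980) = √(-29424 + 43980) = √14556 = 2*√3639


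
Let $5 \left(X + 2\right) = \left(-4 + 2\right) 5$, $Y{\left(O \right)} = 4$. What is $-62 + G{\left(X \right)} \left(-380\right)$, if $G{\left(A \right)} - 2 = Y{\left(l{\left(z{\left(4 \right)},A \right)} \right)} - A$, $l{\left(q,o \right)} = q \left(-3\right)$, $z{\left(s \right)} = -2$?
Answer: $-3862$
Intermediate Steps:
$l{\left(q,o \right)} = - 3 q$
$X = -4$ ($X = -2 + \frac{\left(-4 + 2\right) 5}{5} = -2 + \frac{\left(-2\right) 5}{5} = -2 + \frac{1}{5} \left(-10\right) = -2 - 2 = -4$)
$G{\left(A \right)} = 6 - A$ ($G{\left(A \right)} = 2 - \left(-4 + A\right) = 6 - A$)
$-62 + G{\left(X \right)} \left(-380\right) = -62 + \left(6 - -4\right) \left(-380\right) = -62 + \left(6 + 4\right) \left(-380\right) = -62 + 10 \left(-380\right) = -62 - 3800 = -3862$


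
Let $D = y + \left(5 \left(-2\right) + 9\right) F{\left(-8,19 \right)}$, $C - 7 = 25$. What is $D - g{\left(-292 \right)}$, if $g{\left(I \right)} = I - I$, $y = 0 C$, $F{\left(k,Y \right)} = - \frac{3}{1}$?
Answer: $3$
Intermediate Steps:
$C = 32$ ($C = 7 + 25 = 32$)
$F{\left(k,Y \right)} = -3$ ($F{\left(k,Y \right)} = \left(-3\right) 1 = -3$)
$y = 0$ ($y = 0 \cdot 32 = 0$)
$g{\left(I \right)} = 0$
$D = 3$ ($D = 0 + \left(5 \left(-2\right) + 9\right) \left(-3\right) = 0 + \left(-10 + 9\right) \left(-3\right) = 0 - -3 = 0 + 3 = 3$)
$D - g{\left(-292 \right)} = 3 - 0 = 3 + 0 = 3$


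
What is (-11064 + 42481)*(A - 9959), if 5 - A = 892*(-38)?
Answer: 752185814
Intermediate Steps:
A = 33901 (A = 5 - 892*(-38) = 5 - 1*(-33896) = 5 + 33896 = 33901)
(-11064 + 42481)*(A - 9959) = (-11064 + 42481)*(33901 - 9959) = 31417*23942 = 752185814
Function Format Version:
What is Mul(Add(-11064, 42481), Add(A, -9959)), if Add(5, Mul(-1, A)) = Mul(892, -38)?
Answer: 752185814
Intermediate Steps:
A = 33901 (A = Add(5, Mul(-1, Mul(892, -38))) = Add(5, Mul(-1, -33896)) = Add(5, 33896) = 33901)
Mul(Add(-11064, 42481), Add(A, -9959)) = Mul(Add(-11064, 42481), Add(33901, -9959)) = Mul(31417, 23942) = 752185814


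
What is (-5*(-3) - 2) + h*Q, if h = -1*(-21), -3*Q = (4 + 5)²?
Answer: -554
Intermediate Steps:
Q = -27 (Q = -(4 + 5)²/3 = -⅓*9² = -⅓*81 = -27)
h = 21
(-5*(-3) - 2) + h*Q = (-5*(-3) - 2) + 21*(-27) = (15 - 2) - 567 = 13 - 567 = -554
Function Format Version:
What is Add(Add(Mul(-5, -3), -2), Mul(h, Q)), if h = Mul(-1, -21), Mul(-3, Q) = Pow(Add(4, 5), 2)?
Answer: -554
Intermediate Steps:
Q = -27 (Q = Mul(Rational(-1, 3), Pow(Add(4, 5), 2)) = Mul(Rational(-1, 3), Pow(9, 2)) = Mul(Rational(-1, 3), 81) = -27)
h = 21
Add(Add(Mul(-5, -3), -2), Mul(h, Q)) = Add(Add(Mul(-5, -3), -2), Mul(21, -27)) = Add(Add(15, -2), -567) = Add(13, -567) = -554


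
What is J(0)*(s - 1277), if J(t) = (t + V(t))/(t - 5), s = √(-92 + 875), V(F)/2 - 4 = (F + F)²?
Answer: 10216/5 - 24*√87/5 ≈ 1998.4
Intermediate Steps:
V(F) = 8 + 8*F² (V(F) = 8 + 2*(F + F)² = 8 + 2*(2*F)² = 8 + 2*(4*F²) = 8 + 8*F²)
s = 3*√87 (s = √783 = 3*√87 ≈ 27.982)
J(t) = (8 + t + 8*t²)/(-5 + t) (J(t) = (t + (8 + 8*t²))/(t - 5) = (8 + t + 8*t²)/(-5 + t))
J(0)*(s - 1277) = ((8 + 0 + 8*0²)/(-5 + 0))*(3*√87 - 1277) = ((8 + 0 + 8*0)/(-5))*(-1277 + 3*√87) = (-(8 + 0 + 0)/5)*(-1277 + 3*√87) = (-⅕*8)*(-1277 + 3*√87) = -8*(-1277 + 3*√87)/5 = 10216/5 - 24*√87/5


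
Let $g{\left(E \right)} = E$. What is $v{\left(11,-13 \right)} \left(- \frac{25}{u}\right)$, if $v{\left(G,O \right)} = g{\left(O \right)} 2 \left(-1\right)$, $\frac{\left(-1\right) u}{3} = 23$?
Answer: $\frac{650}{69} \approx 9.4203$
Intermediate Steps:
$u = -69$ ($u = \left(-3\right) 23 = -69$)
$v{\left(G,O \right)} = - 2 O$ ($v{\left(G,O \right)} = O 2 \left(-1\right) = 2 O \left(-1\right) = - 2 O$)
$v{\left(11,-13 \right)} \left(- \frac{25}{u}\right) = \left(-2\right) \left(-13\right) \left(- \frac{25}{-69}\right) = 26 \left(\left(-25\right) \left(- \frac{1}{69}\right)\right) = 26 \cdot \frac{25}{69} = \frac{650}{69}$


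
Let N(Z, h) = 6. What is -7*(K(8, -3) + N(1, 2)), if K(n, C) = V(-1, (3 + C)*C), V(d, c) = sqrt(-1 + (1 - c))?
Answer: -42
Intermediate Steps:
V(d, c) = sqrt(-c)
K(n, C) = sqrt(-C*(3 + C)) (K(n, C) = sqrt(-(3 + C)*C) = sqrt(-C*(3 + C)))
-7*(K(8, -3) + N(1, 2)) = -7*(sqrt(-1*(-3)*(3 - 3)) + 6) = -7*(sqrt(-1*(-3)*0) + 6) = -7*(sqrt(0) + 6) = -7*(0 + 6) = -7*6 = -42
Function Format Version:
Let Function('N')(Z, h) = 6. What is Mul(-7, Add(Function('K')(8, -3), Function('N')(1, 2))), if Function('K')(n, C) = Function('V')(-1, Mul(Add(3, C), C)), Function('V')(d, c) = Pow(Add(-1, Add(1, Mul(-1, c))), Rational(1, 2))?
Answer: -42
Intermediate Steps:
Function('V')(d, c) = Pow(Mul(-1, c), Rational(1, 2))
Function('K')(n, C) = Pow(Mul(-1, C, Add(3, C)), Rational(1, 2)) (Function('K')(n, C) = Pow(Mul(-1, Mul(Add(3, C), C)), Rational(1, 2)) = Pow(Mul(-1, Mul(C, Add(3, C))), Rational(1, 2)) = Pow(Mul(-1, C, Add(3, C)), Rational(1, 2)))
Mul(-7, Add(Function('K')(8, -3), Function('N')(1, 2))) = Mul(-7, Add(Pow(Mul(-1, -3, Add(3, -3)), Rational(1, 2)), 6)) = Mul(-7, Add(Pow(Mul(-1, -3, 0), Rational(1, 2)), 6)) = Mul(-7, Add(Pow(0, Rational(1, 2)), 6)) = Mul(-7, Add(0, 6)) = Mul(-7, 6) = -42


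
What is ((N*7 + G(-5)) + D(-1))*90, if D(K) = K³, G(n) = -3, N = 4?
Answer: 2160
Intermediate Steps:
((N*7 + G(-5)) + D(-1))*90 = ((4*7 - 3) + (-1)³)*90 = ((28 - 3) - 1)*90 = (25 - 1)*90 = 24*90 = 2160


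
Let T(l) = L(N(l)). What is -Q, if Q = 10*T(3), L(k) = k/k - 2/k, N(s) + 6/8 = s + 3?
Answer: -130/21 ≈ -6.1905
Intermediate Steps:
N(s) = 9/4 + s (N(s) = -¾ + (s + 3) = -¾ + (3 + s) = 9/4 + s)
L(k) = 1 - 2/k
T(l) = (¼ + l)/(9/4 + l) (T(l) = (-2 + (9/4 + l))/(9/4 + l) = (¼ + l)/(9/4 + l))
Q = 130/21 (Q = 10*((1 + 4*3)/(9 + 4*3)) = 10*((1 + 12)/(9 + 12)) = 10*(13/21) = 130/21 ≈ 6.1905)
-Q = -1*130/21 = -130/21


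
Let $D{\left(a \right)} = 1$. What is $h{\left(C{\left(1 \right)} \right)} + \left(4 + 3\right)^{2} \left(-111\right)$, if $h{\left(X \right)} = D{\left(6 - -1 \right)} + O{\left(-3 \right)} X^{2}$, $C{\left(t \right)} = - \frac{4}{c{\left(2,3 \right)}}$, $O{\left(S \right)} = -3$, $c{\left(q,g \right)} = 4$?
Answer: $-5441$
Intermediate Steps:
$C{\left(t \right)} = -1$ ($C{\left(t \right)} = - \frac{4}{4} = \left(-4\right) \frac{1}{4} = -1$)
$h{\left(X \right)} = 1 - 3 X^{2}$
$h{\left(C{\left(1 \right)} \right)} + \left(4 + 3\right)^{2} \left(-111\right) = \left(1 - 3 \left(-1\right)^{2}\right) + \left(4 + 3\right)^{2} \left(-111\right) = \left(1 - 3\right) + 7^{2} \left(-111\right) = \left(1 - 3\right) + 49 \left(-111\right) = -2 - 5439 = -5441$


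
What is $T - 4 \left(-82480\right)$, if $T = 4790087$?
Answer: $5120007$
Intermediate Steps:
$T - 4 \left(-82480\right) = 4790087 - 4 \left(-82480\right) = 4790087 - -329920 = 4790087 + 329920 = 5120007$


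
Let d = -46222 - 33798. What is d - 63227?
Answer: -143247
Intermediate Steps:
d = -80020
d - 63227 = -80020 - 63227 = -143247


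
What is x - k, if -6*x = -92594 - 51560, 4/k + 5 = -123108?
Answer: 8873615713/369339 ≈ 24026.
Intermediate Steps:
k = -4/123113 (k = 4/(-5 - 123108) = 4/(-123113) = 4*(-1/123113) = -4/123113 ≈ -3.2490e-5)
x = 72077/3 (x = -(-92594 - 51560)/6 = -⅙*(-144154) = 72077/3 ≈ 24026.)
x - k = 72077/3 - 1*(-4/123113) = 72077/3 + 4/123113 = 8873615713/369339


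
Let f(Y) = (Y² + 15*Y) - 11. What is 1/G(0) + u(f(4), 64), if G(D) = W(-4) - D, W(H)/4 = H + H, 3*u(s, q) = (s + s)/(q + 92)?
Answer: 71/288 ≈ 0.24653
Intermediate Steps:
f(Y) = -11 + Y² + 15*Y
u(s, q) = 2*s/(3*(92 + q)) (u(s, q) = ((s + s)/(q + 92))/3 = ((2*s)/(92 + q))/3 = (2*s/(92 + q))/3 = 2*s/(3*(92 + q)))
W(H) = 8*H (W(H) = 4*(H + H) = 4*(2*H) = 8*H)
G(D) = -32 - D (G(D) = 8*(-4) - D = -32 - D)
1/G(0) + u(f(4), 64) = 1/(-32 - 1*0) + 2*(-11 + 4² + 15*4)/(3*(92 + 64)) = 1/(-32 + 0) + (⅔)*(-11 + 16 + 60)/156 = 1/(-32) + (⅔)*65*(1/156) = -1/32 + 5/18 = 71/288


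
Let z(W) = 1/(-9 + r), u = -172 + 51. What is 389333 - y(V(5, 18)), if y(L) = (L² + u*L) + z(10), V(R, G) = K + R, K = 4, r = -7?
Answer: 6245457/16 ≈ 3.9034e+5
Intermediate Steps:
V(R, G) = 4 + R
u = -121
z(W) = -1/16 (z(W) = 1/(-9 - 7) = 1/(-16) = -1/16)
y(L) = -1/16 + L² - 121*L (y(L) = (L² - 121*L) - 1/16 = -1/16 + L² - 121*L)
389333 - y(V(5, 18)) = 389333 - (-1/16 + (4 + 5)² - 121*(4 + 5)) = 389333 - (-1/16 + 9² - 121*9) = 389333 - (-1/16 + 81 - 1089) = 389333 - 1*(-16129/16) = 389333 + 16129/16 = 6245457/16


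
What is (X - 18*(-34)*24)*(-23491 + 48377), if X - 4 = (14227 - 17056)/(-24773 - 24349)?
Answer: 2993384525693/8187 ≈ 3.6563e+8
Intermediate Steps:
X = 66439/16374 (X = 4 + (14227 - 17056)/(-24773 - 24349) = 4 - 2829/(-49122) = 4 - 2829*(-1/49122) = 4 + 943/16374 = 66439/16374 ≈ 4.0576)
(X - 18*(-34)*24)*(-23491 + 48377) = (66439/16374 - 18*(-34)*24)*(-23491 + 48377) = (66439/16374 + 612*24)*24886 = (66439/16374 + 14688)*24886 = (240567751/16374)*24886 = 2993384525693/8187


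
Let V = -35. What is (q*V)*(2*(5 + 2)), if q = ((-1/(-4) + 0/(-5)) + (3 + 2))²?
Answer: -108045/8 ≈ -13506.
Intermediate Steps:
q = 441/16 (q = ((-1*(-¼) + 0*(-⅕)) + 5)² = ((¼ + 0) + 5)² = (¼ + 5)² = (21/4)² = 441/16 ≈ 27.563)
(q*V)*(2*(5 + 2)) = ((441/16)*(-35))*(2*(5 + 2)) = -15435*7/8 = -15435/16*14 = -108045/8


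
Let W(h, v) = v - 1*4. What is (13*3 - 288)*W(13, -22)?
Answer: 6474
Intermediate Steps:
W(h, v) = -4 + v (W(h, v) = v - 4 = -4 + v)
(13*3 - 288)*W(13, -22) = (13*3 - 288)*(-4 - 22) = (39 - 288)*(-26) = -249*(-26) = 6474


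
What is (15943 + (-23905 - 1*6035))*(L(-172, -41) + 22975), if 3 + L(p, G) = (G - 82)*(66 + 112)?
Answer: -15088766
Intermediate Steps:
L(p, G) = -14599 + 178*G (L(p, G) = -3 + (G - 82)*(66 + 112) = -3 + (-82 + G)*178 = -3 + (-14596 + 178*G) = -14599 + 178*G)
(15943 + (-23905 - 1*6035))*(L(-172, -41) + 22975) = (15943 + (-23905 - 1*6035))*((-14599 + 178*(-41)) + 22975) = (15943 + (-23905 - 6035))*((-14599 - 7298) + 22975) = (15943 - 29940)*(-21897 + 22975) = -13997*1078 = -15088766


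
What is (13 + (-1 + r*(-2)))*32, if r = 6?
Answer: 0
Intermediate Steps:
(13 + (-1 + r*(-2)))*32 = (13 + (-1 + 6*(-2)))*32 = (13 + (-1 - 12))*32 = (13 - 13)*32 = 0*32 = 0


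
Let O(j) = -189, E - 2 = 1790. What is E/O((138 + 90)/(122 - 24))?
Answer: -256/27 ≈ -9.4815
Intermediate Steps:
E = 1792 (E = 2 + 1790 = 1792)
E/O((138 + 90)/(122 - 24)) = 1792/(-189) = 1792*(-1/189) = -256/27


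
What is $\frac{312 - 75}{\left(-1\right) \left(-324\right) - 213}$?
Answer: $\frac{79}{37} \approx 2.1351$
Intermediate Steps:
$\frac{312 - 75}{\left(-1\right) \left(-324\right) - 213} = \frac{237}{324 - 213} = \frac{237}{111} = 237 \cdot \frac{1}{111} = \frac{79}{37}$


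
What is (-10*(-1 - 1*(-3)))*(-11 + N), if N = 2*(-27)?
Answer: 1300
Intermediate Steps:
N = -54
(-10*(-1 - 1*(-3)))*(-11 + N) = (-10*(-1 - 1*(-3)))*(-11 - 54) = -10*(-1 + 3)*(-65) = -10*2*(-65) = -20*(-65) = 1300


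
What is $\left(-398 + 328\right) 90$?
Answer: $-6300$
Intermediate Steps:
$\left(-398 + 328\right) 90 = \left(-70\right) 90 = -6300$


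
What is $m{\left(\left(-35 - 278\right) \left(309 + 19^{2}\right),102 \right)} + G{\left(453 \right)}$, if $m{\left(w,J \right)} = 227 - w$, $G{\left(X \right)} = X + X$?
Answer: $210843$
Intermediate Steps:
$G{\left(X \right)} = 2 X$
$m{\left(\left(-35 - 278\right) \left(309 + 19^{2}\right),102 \right)} + G{\left(453 \right)} = \left(227 - \left(-35 - 278\right) \left(309 + 19^{2}\right)\right) + 2 \cdot 453 = \left(227 - - 313 \left(309 + 361\right)\right) + 906 = \left(227 - \left(-313\right) 670\right) + 906 = \left(227 - -209710\right) + 906 = \left(227 + 209710\right) + 906 = 209937 + 906 = 210843$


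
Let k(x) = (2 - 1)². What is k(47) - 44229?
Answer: -44228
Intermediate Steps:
k(x) = 1 (k(x) = 1² = 1)
k(47) - 44229 = 1 - 44229 = -44228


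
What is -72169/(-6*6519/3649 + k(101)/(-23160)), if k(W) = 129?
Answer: 49585876520/7368707 ≈ 6729.3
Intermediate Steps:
-72169/(-6*6519/3649 + k(101)/(-23160)) = -72169/(-6*6519/3649 + 129/(-23160)) = -72169/(-39114*1/3649 + 129*(-1/23160)) = -72169/(-954/89 - 43/7720) = -72169/(-7368707/687080) = -72169*(-687080/7368707) = 49585876520/7368707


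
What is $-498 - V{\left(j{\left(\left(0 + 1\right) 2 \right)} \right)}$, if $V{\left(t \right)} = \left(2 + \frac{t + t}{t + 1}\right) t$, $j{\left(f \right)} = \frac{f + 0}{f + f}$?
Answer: $- \frac{1498}{3} \approx -499.33$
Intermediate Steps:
$j{\left(f \right)} = \frac{1}{2}$ ($j{\left(f \right)} = \frac{f}{2 f} = f \frac{1}{2 f} = \frac{1}{2}$)
$V{\left(t \right)} = t \left(2 + \frac{2 t}{1 + t}\right)$ ($V{\left(t \right)} = \left(2 + \frac{2 t}{1 + t}\right) t = t \left(2 + \frac{2 t}{1 + t}\right)$)
$-498 - V{\left(j{\left(\left(0 + 1\right) 2 \right)} \right)} = -498 - 2 \cdot \frac{1}{2} \frac{1}{1 + \frac{1}{2}} \left(1 + 2 \cdot \frac{1}{2}\right) = -498 - 2 \cdot \frac{1}{2} \frac{1}{\frac{3}{2}} \left(1 + 1\right) = -498 - 2 \cdot \frac{1}{2} \cdot \frac{2}{3} \cdot 2 = -498 - \frac{4}{3} = - \frac{1498}{3}$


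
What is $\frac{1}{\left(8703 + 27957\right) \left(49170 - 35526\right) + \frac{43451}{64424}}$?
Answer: $\frac{64424}{32224178756411} \approx 1.9992 \cdot 10^{-9}$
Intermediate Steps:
$\frac{1}{\left(8703 + 27957\right) \left(49170 - 35526\right) + \frac{43451}{64424}} = \frac{1}{36660 \left(49170 - 35526\right) + 43451 \cdot \frac{1}{64424}} = \frac{1}{36660 \cdot 13644 + \frac{43451}{64424}} = \frac{1}{500189040 + \frac{43451}{64424}} = \frac{1}{\frac{32224178756411}{64424}} = \frac{64424}{32224178756411}$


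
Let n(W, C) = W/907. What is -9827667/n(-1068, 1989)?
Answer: 2971231323/356 ≈ 8.3462e+6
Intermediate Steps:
n(W, C) = W/907 (n(W, C) = W*(1/907) = W/907)
-9827667/n(-1068, 1989) = -9827667/((1/907)*(-1068)) = -9827667/(-1068/907) = -9827667*(-907/1068) = 2971231323/356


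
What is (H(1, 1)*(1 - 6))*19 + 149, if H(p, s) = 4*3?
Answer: -991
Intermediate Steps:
H(p, s) = 12
(H(1, 1)*(1 - 6))*19 + 149 = (12*(1 - 6))*19 + 149 = (12*(-5))*19 + 149 = -60*19 + 149 = -1140 + 149 = -991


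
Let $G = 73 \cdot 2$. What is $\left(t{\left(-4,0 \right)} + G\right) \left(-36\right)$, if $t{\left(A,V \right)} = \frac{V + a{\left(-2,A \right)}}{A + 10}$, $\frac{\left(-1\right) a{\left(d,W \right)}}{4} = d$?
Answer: $-5304$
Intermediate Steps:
$a{\left(d,W \right)} = - 4 d$
$G = 146$
$t{\left(A,V \right)} = \frac{8 + V}{10 + A}$ ($t{\left(A,V \right)} = \frac{V - -8}{A + 10} = \frac{V + 8}{10 + A} = \frac{8 + V}{10 + A}$)
$\left(t{\left(-4,0 \right)} + G\right) \left(-36\right) = \left(\frac{8 + 0}{10 - 4} + 146\right) \left(-36\right) = \left(\frac{1}{6} \cdot 8 + 146\right) \left(-36\right) = \left(\frac{4}{3} + 146\right) \left(-36\right) = \frac{442}{3} \left(-36\right) = -5304$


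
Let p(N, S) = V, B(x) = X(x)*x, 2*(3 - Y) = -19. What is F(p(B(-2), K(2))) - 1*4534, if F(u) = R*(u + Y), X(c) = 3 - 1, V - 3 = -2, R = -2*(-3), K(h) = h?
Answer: -4453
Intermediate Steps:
R = 6
V = 1 (V = 3 - 2 = 1)
Y = 25/2 (Y = 3 - ½*(-19) = 3 + 19/2 = 25/2 ≈ 12.500)
X(c) = 2
B(x) = 2*x
p(N, S) = 1
F(u) = 75 + 6*u (F(u) = 6*(u + 25/2) = 6*(25/2 + u) = 75 + 6*u)
F(p(B(-2), K(2))) - 1*4534 = (75 + 6*1) - 1*4534 = (75 + 6) - 4534 = 81 - 4534 = -4453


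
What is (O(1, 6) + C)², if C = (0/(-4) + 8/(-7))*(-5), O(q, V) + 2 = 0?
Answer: 676/49 ≈ 13.796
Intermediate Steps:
O(q, V) = -2 (O(q, V) = -2 + 0 = -2)
C = 40/7 (C = (0*(-¼) + 8*(-⅐))*(-5) = (0 - 8/7)*(-5) = -8/7*(-5) = 40/7 ≈ 5.7143)
(O(1, 6) + C)² = (-2 + 40/7)² = (26/7)² = 676/49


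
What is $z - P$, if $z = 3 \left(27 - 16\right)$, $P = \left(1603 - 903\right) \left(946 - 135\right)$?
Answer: $-567667$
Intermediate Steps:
$P = 567700$ ($P = 700 \cdot 811 = 567700$)
$z = 33$ ($z = 3 \cdot 11 = 33$)
$z - P = 33 - 567700 = -567667$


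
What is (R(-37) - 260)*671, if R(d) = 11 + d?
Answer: -191906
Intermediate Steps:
(R(-37) - 260)*671 = ((11 - 37) - 260)*671 = (-26 - 260)*671 = -286*671 = -191906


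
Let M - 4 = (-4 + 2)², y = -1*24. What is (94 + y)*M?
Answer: 560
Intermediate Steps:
y = -24
M = 8 (M = 4 + (-4 + 2)² = 4 + (-2)² = 4 + 4 = 8)
(94 + y)*M = (94 - 24)*8 = 70*8 = 560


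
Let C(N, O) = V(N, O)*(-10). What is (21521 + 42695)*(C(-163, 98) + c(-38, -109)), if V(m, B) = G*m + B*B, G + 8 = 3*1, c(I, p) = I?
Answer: -6693105248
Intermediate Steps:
G = -5 (G = -8 + 3*1 = -8 + 3 = -5)
V(m, B) = B² - 5*m (V(m, B) = -5*m + B*B = -5*m + B² = B² - 5*m)
C(N, O) = -10*O² + 50*N (C(N, O) = (O² - 5*N)*(-10) = -10*O² + 50*N)
(21521 + 42695)*(C(-163, 98) + c(-38, -109)) = (21521 + 42695)*((-10*98² + 50*(-163)) - 38) = 64216*((-10*9604 - 8150) - 38) = 64216*((-96040 - 8150) - 38) = 64216*(-104190 - 38) = 64216*(-104228) = -6693105248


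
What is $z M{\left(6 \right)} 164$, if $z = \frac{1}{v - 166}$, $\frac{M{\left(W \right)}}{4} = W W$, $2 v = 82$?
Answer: $- \frac{23616}{125} \approx -188.93$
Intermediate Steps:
$v = 41$ ($v = \frac{1}{2} \cdot 82 = 41$)
$M{\left(W \right)} = 4 W^{2}$ ($M{\left(W \right)} = 4 W W = 4 W^{2}$)
$z = - \frac{1}{125}$ ($z = \frac{1}{41 - 166} = \frac{1}{-125} = - \frac{1}{125} \approx -0.008$)
$z M{\left(6 \right)} 164 = - \frac{4 \cdot 6^{2}}{125} \cdot 164 = - \frac{4 \cdot 36}{125} \cdot 164 = \left(- \frac{1}{125}\right) 144 \cdot 164 = \left(- \frac{144}{125}\right) 164 = - \frac{23616}{125}$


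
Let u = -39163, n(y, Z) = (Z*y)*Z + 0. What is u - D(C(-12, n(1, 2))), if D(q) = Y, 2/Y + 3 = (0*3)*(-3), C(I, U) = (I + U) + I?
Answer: -117487/3 ≈ -39162.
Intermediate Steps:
n(y, Z) = y*Z² (n(y, Z) = y*Z² + 0 = y*Z²)
C(I, U) = U + 2*I
Y = -⅔ (Y = 2/(-3 + (0*3)*(-3)) = 2/(-3 + 0*(-3)) = 2/(-3 + 0) = 2/(-3) = 2*(-⅓) = -⅔ ≈ -0.66667)
D(q) = -⅔
u - D(C(-12, n(1, 2))) = -39163 - 1*(-⅔) = -39163 + ⅔ = -117487/3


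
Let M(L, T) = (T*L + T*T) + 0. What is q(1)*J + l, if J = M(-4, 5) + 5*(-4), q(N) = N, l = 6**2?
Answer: 21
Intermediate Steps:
l = 36
M(L, T) = T**2 + L*T (M(L, T) = (L*T + T**2) + 0 = (T**2 + L*T) + 0 = T**2 + L*T)
J = -15 (J = 5*(-4 + 5) + 5*(-4) = 5*1 - 20 = 5 - 20 = -15)
q(1)*J + l = 1*(-15) + 36 = -15 + 36 = 21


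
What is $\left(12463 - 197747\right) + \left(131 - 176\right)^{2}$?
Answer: $-183259$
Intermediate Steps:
$\left(12463 - 197747\right) + \left(131 - 176\right)^{2} = -185284 + \left(-45\right)^{2} = -185284 + 2025 = -183259$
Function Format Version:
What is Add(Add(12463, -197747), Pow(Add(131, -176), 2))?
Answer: -183259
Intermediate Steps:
Add(Add(12463, -197747), Pow(Add(131, -176), 2)) = Add(-185284, Pow(-45, 2)) = Add(-185284, 2025) = -183259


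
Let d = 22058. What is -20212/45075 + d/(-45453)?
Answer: -212551154/227643775 ≈ -0.93370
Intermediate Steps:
-20212/45075 + d/(-45453) = -20212/45075 + 22058/(-45453) = -20212*1/45075 + 22058*(-1/45453) = -20212/45075 - 22058/45453 = -212551154/227643775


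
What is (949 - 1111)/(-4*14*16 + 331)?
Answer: 162/565 ≈ 0.28673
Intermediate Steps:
(949 - 1111)/(-4*14*16 + 331) = -162/(-56*16 + 331) = -162/(-896 + 331) = -162/(-565) = -162*(-1/565) = 162/565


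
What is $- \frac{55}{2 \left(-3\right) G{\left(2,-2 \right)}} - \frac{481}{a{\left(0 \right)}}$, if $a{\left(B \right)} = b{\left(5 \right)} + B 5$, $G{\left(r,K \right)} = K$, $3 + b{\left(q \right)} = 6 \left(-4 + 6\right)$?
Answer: $- \frac{2089}{36} \approx -58.028$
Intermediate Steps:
$b{\left(q \right)} = 9$ ($b{\left(q \right)} = -3 + 6 \left(-4 + 6\right) = -3 + 6 \cdot 2 = -3 + 12 = 9$)
$a{\left(B \right)} = 9 + 5 B$ ($a{\left(B \right)} = 9 + B 5 = 9 + 5 B$)
$- \frac{55}{2 \left(-3\right) G{\left(2,-2 \right)}} - \frac{481}{a{\left(0 \right)}} = - \frac{55}{2 \left(-3\right) \left(-2\right)} - \frac{481}{9 + 5 \cdot 0} = - \frac{55}{\left(-6\right) \left(-2\right)} - \frac{481}{9 + 0} = - \frac{55}{12} - \frac{481}{9} = - \frac{2089}{36}$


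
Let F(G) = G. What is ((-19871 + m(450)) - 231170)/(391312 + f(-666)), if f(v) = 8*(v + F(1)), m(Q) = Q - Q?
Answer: -251041/385992 ≈ -0.65038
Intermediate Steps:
m(Q) = 0
f(v) = 8 + 8*v (f(v) = 8*(v + 1) = 8*(1 + v) = 8 + 8*v)
((-19871 + m(450)) - 231170)/(391312 + f(-666)) = ((-19871 + 0) - 231170)/(391312 + (8 + 8*(-666))) = (-19871 - 231170)/(391312 + (8 - 5328)) = -251041/(391312 - 5320) = -251041/385992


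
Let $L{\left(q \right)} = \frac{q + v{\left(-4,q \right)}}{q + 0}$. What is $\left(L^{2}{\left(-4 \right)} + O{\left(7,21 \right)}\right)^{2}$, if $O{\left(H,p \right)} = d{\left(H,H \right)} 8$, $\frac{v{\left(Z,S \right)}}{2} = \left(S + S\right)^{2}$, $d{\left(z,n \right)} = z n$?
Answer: $1830609$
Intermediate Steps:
$d{\left(z,n \right)} = n z$
$v{\left(Z,S \right)} = 8 S^{2}$ ($v{\left(Z,S \right)} = 2 \left(S + S\right)^{2} = 2 \left(2 S\right)^{2} = 2 \cdot 4 S^{2} = 8 S^{2}$)
$L{\left(q \right)} = \frac{q + 8 q^{2}}{q}$ ($L{\left(q \right)} = \frac{q + 8 q^{2}}{q + 0} = \frac{q + 8 q^{2}}{q}$)
$O{\left(H,p \right)} = 8 H^{2}$ ($O{\left(H,p \right)} = H H 8 = H^{2} \cdot 8 = 8 H^{2}$)
$\left(L^{2}{\left(-4 \right)} + O{\left(7,21 \right)}\right)^{2} = \left(\left(1 + 8 \left(-4\right)\right)^{2} + 8 \cdot 7^{2}\right)^{2} = \left(\left(1 - 32\right)^{2} + 8 \cdot 49\right)^{2} = \left(\left(-31\right)^{2} + 392\right)^{2} = \left(961 + 392\right)^{2} = 1353^{2} = 1830609$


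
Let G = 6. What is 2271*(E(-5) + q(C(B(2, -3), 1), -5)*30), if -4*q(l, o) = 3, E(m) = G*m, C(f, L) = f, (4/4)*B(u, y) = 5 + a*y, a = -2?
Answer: -238455/2 ≈ -1.1923e+5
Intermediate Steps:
B(u, y) = 5 - 2*y
E(m) = 6*m
q(l, o) = -¾ (q(l, o) = -¼*3 = -¾)
2271*(E(-5) + q(C(B(2, -3), 1), -5)*30) = 2271*(6*(-5) - ¾*30) = 2271*(-30 - 45/2) = 2271*(-105/2) = -238455/2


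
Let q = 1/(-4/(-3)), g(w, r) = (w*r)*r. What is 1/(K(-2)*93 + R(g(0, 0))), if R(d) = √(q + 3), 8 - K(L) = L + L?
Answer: 1488/1660603 - 2*√15/4981809 ≈ 0.00089451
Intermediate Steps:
g(w, r) = w*r² (g(w, r) = (r*w)*r = w*r²)
q = ¾ (q = 1/(-4*(-⅓)) = 1/(4/3) = ¾ ≈ 0.75000)
K(L) = 8 - 2*L (K(L) = 8 - (L + L) = 8 - 2*L)
R(d) = √15/2 (R(d) = √(¾ + 3) = √(15/4) = √15/2)
1/(K(-2)*93 + R(g(0, 0))) = 1/((8 - 2*(-2))*93 + √15/2) = 1/((8 + 4)*93 + √15/2) = 1/(12*93 + √15/2) = 1/(1116 + √15/2)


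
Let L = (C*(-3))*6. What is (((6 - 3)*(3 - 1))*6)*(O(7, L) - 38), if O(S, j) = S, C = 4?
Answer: -1116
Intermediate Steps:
L = -72 (L = (4*(-3))*6 = -12*6 = -72)
(((6 - 3)*(3 - 1))*6)*(O(7, L) - 38) = (((6 - 3)*(3 - 1))*6)*(7 - 38) = ((3*2)*6)*(-31) = (6*6)*(-31) = 36*(-31) = -1116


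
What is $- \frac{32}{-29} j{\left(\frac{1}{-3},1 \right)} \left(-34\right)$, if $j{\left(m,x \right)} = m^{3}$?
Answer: $\frac{1088}{783} \approx 1.3895$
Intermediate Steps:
$- \frac{32}{-29} j{\left(\frac{1}{-3},1 \right)} \left(-34\right) = - \frac{32}{-29} \left(\frac{1}{-3}\right)^{3} \left(-34\right) = \left(-32\right) \left(- \frac{1}{29}\right) \left(- \frac{1}{3}\right)^{3} \left(-34\right) = \frac{32}{29} \left(- \frac{1}{27}\right) \left(-34\right) = \left(- \frac{32}{783}\right) \left(-34\right) = \frac{1088}{783}$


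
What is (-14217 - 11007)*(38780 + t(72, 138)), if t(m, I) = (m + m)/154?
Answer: -75322193568/77 ≈ -9.7821e+8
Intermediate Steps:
t(m, I) = m/77 (t(m, I) = (2*m)*(1/154) = m/77)
(-14217 - 11007)*(38780 + t(72, 138)) = (-14217 - 11007)*(38780 + (1/77)*72) = -25224*(38780 + 72/77) = -25224*2986132/77 = -75322193568/77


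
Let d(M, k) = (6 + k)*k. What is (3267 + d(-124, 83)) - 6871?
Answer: 3783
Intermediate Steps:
d(M, k) = k*(6 + k)
(3267 + d(-124, 83)) - 6871 = (3267 + 83*(6 + 83)) - 6871 = (3267 + 83*89) - 6871 = (3267 + 7387) - 6871 = 10654 - 6871 = 3783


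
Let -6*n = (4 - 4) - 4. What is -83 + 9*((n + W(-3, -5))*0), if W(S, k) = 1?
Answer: -83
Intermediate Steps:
n = ⅔ (n = -((4 - 4) - 4)/6 = -(0 - 4)/6 = -⅙*(-4) = ⅔ ≈ 0.66667)
-83 + 9*((n + W(-3, -5))*0) = -83 + 9*((⅔ + 1)*0) = -83 + 9*((5/3)*0) = -83 + 9*0 = -83 + 0 = -83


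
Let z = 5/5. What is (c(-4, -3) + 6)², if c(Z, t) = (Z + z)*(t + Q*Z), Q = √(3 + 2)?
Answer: 945 + 360*√5 ≈ 1750.0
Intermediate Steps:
z = 1 (z = 5*(⅕) = 1)
Q = √5 ≈ 2.2361
c(Z, t) = (1 + Z)*(t + Z*√5) (c(Z, t) = (Z + 1)*(t + √5*Z) = (1 + Z)*(t + Z*√5))
(c(-4, -3) + 6)² = ((-3 - 4*(-3) - 4*√5 + √5*(-4)²) + 6)² = ((-3 + 12 - 4*√5 + √5*16) + 6)² = ((-3 + 12 - 4*√5 + 16*√5) + 6)² = ((9 + 12*√5) + 6)² = (15 + 12*√5)²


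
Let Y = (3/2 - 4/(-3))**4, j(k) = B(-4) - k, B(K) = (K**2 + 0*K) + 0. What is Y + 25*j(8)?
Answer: 342721/1296 ≈ 264.45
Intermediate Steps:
B(K) = K**2 (B(K) = (K**2 + 0) + 0 = K**2 + 0 = K**2)
j(k) = 16 - k (j(k) = (-4)**2 - k = 16 - k)
Y = 83521/1296 (Y = (3*(1/2) - 4*(-1/3))**4 = (3/2 + 4/3)**4 = (17/6)**4 = 83521/1296 ≈ 64.445)
Y + 25*j(8) = 83521/1296 + 25*(16 - 1*8) = 83521/1296 + 25*(16 - 8) = 83521/1296 + 25*8 = 83521/1296 + 200 = 342721/1296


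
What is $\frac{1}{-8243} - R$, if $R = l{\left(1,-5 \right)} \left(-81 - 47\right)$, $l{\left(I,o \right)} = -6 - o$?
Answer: $- \frac{1055105}{8243} \approx -128.0$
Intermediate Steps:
$R = 128$ ($R = \left(-6 - -5\right) \left(-81 - 47\right) = \left(-6 + 5\right) \left(-128\right) = \left(-1\right) \left(-128\right) = 128$)
$\frac{1}{-8243} - R = \frac{1}{-8243} - 128 = - \frac{1}{8243} - 128 = - \frac{1055105}{8243}$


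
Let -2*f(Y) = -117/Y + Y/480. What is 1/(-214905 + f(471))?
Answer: -50240/10796845609 ≈ -4.6532e-6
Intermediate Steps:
f(Y) = -Y/960 + 117/(2*Y) (f(Y) = -(-117/Y + Y/480)/2 = -Y/960 + 117/(2*Y))
1/(-214905 + f(471)) = 1/(-214905 + (1/960)*(56160 - 1*471**2)/471) = 1/(-214905 + (1/960)*(1/471)*(56160 - 1*221841)) = 1/(-214905 + (1/960)*(1/471)*(56160 - 221841)) = 1/(-214905 + (1/960)*(1/471)*(-165681)) = 1/(-214905 - 18409/50240) = 1/(-10796845609/50240) = -50240/10796845609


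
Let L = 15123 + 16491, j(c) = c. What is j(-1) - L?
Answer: -31615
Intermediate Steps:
L = 31614
j(-1) - L = -1 - 1*31614 = -1 - 31614 = -31615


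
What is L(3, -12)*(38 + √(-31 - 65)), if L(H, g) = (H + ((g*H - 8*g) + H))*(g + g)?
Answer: -60192 - 6336*I*√6 ≈ -60192.0 - 15520.0*I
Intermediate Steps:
L(H, g) = 2*g*(-8*g + 2*H + H*g) (L(H, g) = (H + ((H*g - 8*g) + H))*(2*g) = (H + ((-8*g + H*g) + H))*(2*g) = (H + (H - 8*g + H*g))*(2*g) = (-8*g + 2*H + H*g)*(2*g) = 2*g*(-8*g + 2*H + H*g))
L(3, -12)*(38 + √(-31 - 65)) = (2*(-12)*(-8*(-12) + 2*3 + 3*(-12)))*(38 + √(-31 - 65)) = (2*(-12)*(96 + 6 - 36))*(38 + √(-96)) = (2*(-12)*66)*(38 + 4*I*√6) = -1584*(38 + 4*I*√6) = -60192 - 6336*I*√6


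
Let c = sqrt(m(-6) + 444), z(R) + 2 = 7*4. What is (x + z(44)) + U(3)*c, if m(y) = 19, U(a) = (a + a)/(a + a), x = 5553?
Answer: 5579 + sqrt(463) ≈ 5600.5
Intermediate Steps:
U(a) = 1 (U(a) = (2*a)/((2*a)) = (2*a)*(1/(2*a)) = 1)
z(R) = 26 (z(R) = -2 + 7*4 = -2 + 28 = 26)
c = sqrt(463) (c = sqrt(19 + 444) = sqrt(463) ≈ 21.517)
(x + z(44)) + U(3)*c = (5553 + 26) + 1*sqrt(463) = 5579 + sqrt(463)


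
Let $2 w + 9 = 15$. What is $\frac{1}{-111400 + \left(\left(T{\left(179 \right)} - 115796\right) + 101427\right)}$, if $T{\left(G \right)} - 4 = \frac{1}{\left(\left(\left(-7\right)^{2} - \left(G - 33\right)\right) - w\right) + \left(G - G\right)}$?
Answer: $- \frac{100}{12576501} \approx -7.9513 \cdot 10^{-6}$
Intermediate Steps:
$w = 3$ ($w = - \frac{9}{2} + \frac{1}{2} \cdot 15 = - \frac{9}{2} + \frac{15}{2} = 3$)
$T{\left(G \right)} = 4 + \frac{1}{79 - G}$ ($T{\left(G \right)} = 4 + \frac{1}{\left(\left(\left(-7\right)^{2} - \left(G - 33\right)\right) - 3\right) + \left(G - G\right)} = 4 + \frac{1}{\left(\left(49 - \left(-33 + G\right)\right) - 3\right) + 0} = 4 + \frac{1}{\left(\left(82 - G\right) - 3\right) + 0} = 4 + \frac{1}{\left(79 - G\right) + 0} = 4 + \frac{1}{79 - G}$)
$\frac{1}{-111400 + \left(\left(T{\left(179 \right)} - 115796\right) + 101427\right)} = \frac{1}{-111400 + \left(\left(\frac{-317 + 4 \cdot 179}{-79 + 179} - 115796\right) + 101427\right)} = \frac{1}{-111400 + \left(\left(\frac{-317 + 716}{100} - 115796\right) + 101427\right)} = \frac{1}{-111400 + \left(\left(\frac{1}{100} \cdot 399 - 115796\right) + 101427\right)} = \frac{1}{-111400 + \left(\left(\frac{399}{100} - 115796\right) + 101427\right)} = \frac{1}{-111400 + \left(- \frac{11579201}{100} + 101427\right)} = \frac{1}{-111400 - \frac{1436501}{100}} = \frac{1}{- \frac{12576501}{100}} = - \frac{100}{12576501}$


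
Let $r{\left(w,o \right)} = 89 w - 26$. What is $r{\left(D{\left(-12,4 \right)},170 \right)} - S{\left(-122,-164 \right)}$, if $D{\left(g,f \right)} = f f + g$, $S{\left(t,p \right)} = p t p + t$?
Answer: $3281764$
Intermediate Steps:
$S{\left(t,p \right)} = t + t p^{2}$ ($S{\left(t,p \right)} = t p^{2} + t = t + t p^{2}$)
$D{\left(g,f \right)} = g + f^{2}$ ($D{\left(g,f \right)} = f^{2} + g = g + f^{2}$)
$r{\left(w,o \right)} = -26 + 89 w$
$r{\left(D{\left(-12,4 \right)},170 \right)} - S{\left(-122,-164 \right)} = \left(-26 + 89 \left(-12 + 4^{2}\right)\right) - - 122 \left(1 + \left(-164\right)^{2}\right) = \left(-26 + 89 \left(-12 + 16\right)\right) - - 122 \left(1 + 26896\right) = \left(-26 + 89 \cdot 4\right) - \left(-122\right) 26897 = \left(-26 + 356\right) - -3281434 = 330 + 3281434 = 3281764$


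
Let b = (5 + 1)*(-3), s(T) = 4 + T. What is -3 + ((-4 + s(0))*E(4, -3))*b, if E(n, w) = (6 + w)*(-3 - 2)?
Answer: -3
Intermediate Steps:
E(n, w) = -30 - 5*w (E(n, w) = (6 + w)*(-5) = -30 - 5*w)
b = -18 (b = 6*(-3) = -18)
-3 + ((-4 + s(0))*E(4, -3))*b = -3 + ((-4 + (4 + 0))*(-30 - 5*(-3)))*(-18) = -3 + ((-4 + 4)*(-30 + 15))*(-18) = -3 + (0*(-15))*(-18) = -3 + 0*(-18) = -3 + 0 = -3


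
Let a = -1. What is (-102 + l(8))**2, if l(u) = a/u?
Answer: 667489/64 ≈ 10430.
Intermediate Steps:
l(u) = -1/u
(-102 + l(8))**2 = (-102 - 1/8)**2 = (-817/8)**2 = 667489/64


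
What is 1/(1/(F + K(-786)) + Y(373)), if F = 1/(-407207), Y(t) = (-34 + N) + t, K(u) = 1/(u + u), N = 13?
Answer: -408779/496239196 ≈ -0.00082375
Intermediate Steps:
K(u) = 1/(2*u)
Y(t) = -21 + t (Y(t) = (-34 + 13) + t = -21 + t)
F = -1/407207 ≈ -2.4558e-6
1/(1/(F + K(-786)) + Y(373)) = 1/(1/(-1/407207 + (1/2)/(-786)) + (-21 + 373)) = 1/(1/(-1/407207 + (1/2)*(-1/786)) + 352) = 1/(1/(-1/407207 - 1/1572) + 352) = 1/(1/(-408779/640129404) + 352) = 1/(-640129404/408779 + 352) = 1/(-496239196/408779) = -408779/496239196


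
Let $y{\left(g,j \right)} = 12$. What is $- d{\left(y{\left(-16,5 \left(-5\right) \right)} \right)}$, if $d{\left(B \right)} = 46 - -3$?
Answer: $-49$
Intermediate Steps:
$d{\left(B \right)} = 49$ ($d{\left(B \right)} = 46 + 3 = 49$)
$- d{\left(y{\left(-16,5 \left(-5\right) \right)} \right)} = \left(-1\right) 49 = -49$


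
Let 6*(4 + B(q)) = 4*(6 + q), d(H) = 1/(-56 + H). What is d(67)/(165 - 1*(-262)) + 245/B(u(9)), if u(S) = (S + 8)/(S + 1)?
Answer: 17261492/79849 ≈ 216.18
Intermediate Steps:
u(S) = (8 + S)/(1 + S)
B(q) = 2*q/3 (B(q) = -4 + (4*(6 + q))/6 = -4 + (24 + 4*q)/6 = -4 + (4 + 2*q/3) = 2*q/3)
d(67)/(165 - 1*(-262)) + 245/B(u(9)) = 1/((-56 + 67)*(165 - 1*(-262))) + 245/((2*((8 + 9)/(1 + 9))/3)) = 1/(11*(165 + 262)) + 245/((2*(17/10)/3)) = (1/11)/427 + 245/((2*((⅒)*17)/3)) = (1/11)*(1/427) + 245/(((⅔)*(17/10))) = 1/4697 + 245/(17/15) = 1/4697 + 245*(15/17) = 1/4697 + 3675/17 = 17261492/79849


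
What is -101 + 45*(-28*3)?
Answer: -3881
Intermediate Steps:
-101 + 45*(-28*3) = -101 + 45*(-84) = -101 - 3780 = -3881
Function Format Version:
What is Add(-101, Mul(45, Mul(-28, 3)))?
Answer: -3881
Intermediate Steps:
Add(-101, Mul(45, Mul(-28, 3))) = Add(-101, Mul(45, -84)) = Add(-101, -3780) = -3881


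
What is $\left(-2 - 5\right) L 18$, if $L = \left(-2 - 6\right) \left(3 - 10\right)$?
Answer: $-7056$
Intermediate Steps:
$L = 56$ ($L = \left(-8\right) \left(-7\right) = 56$)
$\left(-2 - 5\right) L 18 = \left(-2 - 5\right) 56 \cdot 18 = \left(-7\right) 56 \cdot 18 = \left(-392\right) 18 = -7056$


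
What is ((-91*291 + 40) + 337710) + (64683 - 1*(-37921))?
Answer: 413873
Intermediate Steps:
((-91*291 + 40) + 337710) + (64683 - 1*(-37921)) = ((-26481 + 40) + 337710) + (64683 + 37921) = (-26441 + 337710) + 102604 = 311269 + 102604 = 413873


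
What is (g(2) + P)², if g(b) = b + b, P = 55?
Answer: 3481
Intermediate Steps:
g(b) = 2*b
(g(2) + P)² = (2*2 + 55)² = (4 + 55)² = 59² = 3481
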